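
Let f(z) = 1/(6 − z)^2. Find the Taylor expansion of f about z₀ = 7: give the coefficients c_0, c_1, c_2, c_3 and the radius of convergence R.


Let w = z − z₀, so z = z₀ + w.
Then 6 − z = 6 − (z₀ + w) = (6 − z₀) − w = -1 − w.
f(z) = 1/(-1 − w)^2 = (1/(-1)^2) · (1 − w/(-1))^{−2}.
By the binomial series (1−u)^{−2} = Σ_{n≥0} C(n+1, 1) u^n for |u|<1, with u = w/(-1):
  c_n = C(n+1, 1) / (-1)^(n+2).
  c_0 = 1/(-1)^2 = 1.
  c_1 = 2/(-1)^3 = -2.
  c_2 = 3/(-1)^4 = 3.
  c_3 = 4/(-1)^5 = -4.
The series is valid for |w/d| < 1, i.e. |z − z₀| < |d|.
Radius of convergence: R = |6 − z₀| = |-1| = 1 (distance from z₀ to the singularity z = 6).

c_0 = 1, c_1 = -2, c_2 = 3, c_3 = -4; R = 1.


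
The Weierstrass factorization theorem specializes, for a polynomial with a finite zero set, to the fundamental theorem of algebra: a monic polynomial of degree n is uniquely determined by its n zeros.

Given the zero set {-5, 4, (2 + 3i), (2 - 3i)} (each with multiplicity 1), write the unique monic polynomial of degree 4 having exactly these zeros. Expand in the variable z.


The polynomial is p(z) = ∏_{α ∈ S} (z − α), where S = {-5, 4, (2 + 3i), (2 - 3i)}.
Expanding the product yields: p(z) = z^4 -3·z^3 -11·z^2 + 93·z -260.
Note conjugate pairs combine to real quadratics: (z − (2+3i))(z − (2−3i)) = z² − 4z + 13.
The resulting polynomial has degree 4 and real coefficients as required.

p(z) = z^4 -3·z^3 -11·z^2 + 93·z -260.


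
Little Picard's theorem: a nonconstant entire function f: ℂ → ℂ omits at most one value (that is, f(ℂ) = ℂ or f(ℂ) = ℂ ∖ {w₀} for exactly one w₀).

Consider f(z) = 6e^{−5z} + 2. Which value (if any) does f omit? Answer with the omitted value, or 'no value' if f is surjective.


Little Picard bounds the complement of f(ℂ) to at most one point.
e^{−5z} is never zero on ℂ, so 6·e^{−5z} takes every value in ℂ ∖ {0}. Adding 2 shifts the range to ℂ ∖ {2}. Thus f omits exactly the value 2.

Omitted value: 2.


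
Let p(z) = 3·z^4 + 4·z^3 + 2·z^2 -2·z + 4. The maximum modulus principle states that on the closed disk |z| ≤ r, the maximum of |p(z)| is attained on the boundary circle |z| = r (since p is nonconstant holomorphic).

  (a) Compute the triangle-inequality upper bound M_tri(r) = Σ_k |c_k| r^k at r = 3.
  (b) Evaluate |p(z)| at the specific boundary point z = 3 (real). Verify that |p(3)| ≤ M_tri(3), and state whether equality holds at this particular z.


Coefficients: c_0 = 4, c_1 = -2, c_2 = 2, c_3 = 4, c_4 = 3. Radius r = 3.
Part (a). Triangle bound: M_tri(r) = Σ_k |c_k| r^k
  = |4|·3^0 + |-2|·3^1 + |2|·3^2 + |4|·3^3 + |3|·3^4
  = 4 + 6 + 18 + 108 + 243 = 379.
This bounds M(r) := max_{|z|=r} |p(z)| from above; equality holds iff all terms c_k z^k can be made to align in phase at a single z on |z|=r.
Part (b). At z = 3 (real, on the circle |z| = r):
  p(3) = (4)·3^0 + (-2)·3^1 + (2)·3^2 + (4)·3^3 + (3)·3^4 = 367.
  |p(3)| = 367.
Check: |p(3)| = 367 ≤ 379 = M_tri(3). ✓ Equality does not hold at z = 3 (the coefficients have mixed signs, so the terms do not all align in phase there).

M_tri(3) = 379; |p(3)| = 367; equality at z=3: no.


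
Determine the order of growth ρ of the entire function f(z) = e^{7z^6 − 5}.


|e^{7z^6 − 5}| = e^{Re(7·z^6) + -5} ≤ e^{7|z|^6 + -5} = e^{7r^6 + -5} on |z| = r, so ρ ≤ 6. Choosing z on |z|=r so that 7·z^6 is real positive (always possible by picking arg z appropriately) gives |f(z)| = e^{7r^6 + -5}, matching the bound. The additive constant -5 does not affect log log M(r) ~ 6·log r. Hence ρ = 6.
Therefore ρ = 6.

Order ρ = 6.


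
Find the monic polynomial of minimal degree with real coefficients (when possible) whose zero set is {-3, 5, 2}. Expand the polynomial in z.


The polynomial is p(z) = ∏_{α ∈ S} (z − α), where S = {-3, 5, 2}.
Expanding the product yields: p(z) = z^3 -4·z^2 -11·z + 30.
The resulting polynomial has degree 3 and real coefficients as required.

p(z) = z^3 -4·z^2 -11·z + 30.


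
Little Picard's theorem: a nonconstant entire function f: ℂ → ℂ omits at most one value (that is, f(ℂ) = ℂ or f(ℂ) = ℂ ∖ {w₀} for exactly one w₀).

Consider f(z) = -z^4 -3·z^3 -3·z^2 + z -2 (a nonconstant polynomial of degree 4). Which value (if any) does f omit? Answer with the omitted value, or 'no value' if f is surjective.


Little Picard bounds the complement of f(ℂ) to at most one point.
For every w ∈ ℂ, the equation p(z) − w = 0 is a nonconstant polynomial in z and hence has at least one root by the fundamental theorem of algebra. So p is surjective onto ℂ, omitting no value.

Omitted value: no value.


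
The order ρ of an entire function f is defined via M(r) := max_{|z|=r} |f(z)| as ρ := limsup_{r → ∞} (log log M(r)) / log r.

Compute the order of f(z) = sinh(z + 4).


sinh(w) is a linear combination of e^{iw} and e^{−iw} (or e^w, e^{−w} in the hyperbolic case), so |sinh(w)| ≤ e^{|w|}. With w = z + 4, |w| ≤ 1|z| + 4 = 1r + 4 on |z| = r, giving M(r) ≤ e^{1r + 4}, so ρ ≤ 1. On a suitable ray (z = it for sin/cos; z = t for sinh/cosh, t real → ∞), |sinh(z + 4)| grows like e^{1|t|}/2, so ρ ≥ 1. Hence ρ = 1.
Therefore ρ = 1.

Order ρ = 1.


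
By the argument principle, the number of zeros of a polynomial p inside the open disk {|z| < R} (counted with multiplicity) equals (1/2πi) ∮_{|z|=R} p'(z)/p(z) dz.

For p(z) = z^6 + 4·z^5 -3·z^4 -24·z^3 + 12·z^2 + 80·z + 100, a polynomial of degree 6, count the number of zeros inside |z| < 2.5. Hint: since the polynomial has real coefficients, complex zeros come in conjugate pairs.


The zeros of p are: (-1 + 1i), (-1 - 1i), (-3 + 1i), (-3 - 1i), (2 + 1i), (2 - 1i).
Their magnitudes are: 1.414, 1.414, 3.162, 3.162, 2.236, 2.236.
Zeros with |z| < R = 2.5: (-1 + 1i), (-1 - 1i), (2 + 1i), (2 - 1i).
Count = 4.
By the argument principle, (1/2πi) ∮_{|z|=R} p'(z)/p(z) dz equals exactly this count.

Number of zeros inside |z| < 2.5: 4.


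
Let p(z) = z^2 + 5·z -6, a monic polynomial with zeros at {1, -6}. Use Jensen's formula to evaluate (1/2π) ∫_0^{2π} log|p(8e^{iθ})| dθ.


Zeros: -6, 1; r = 8.
Inside |z| < r: -6, 1. Outside (|z| ≥ r): ∅.
p(0) = -6, so log|p(0)| = log(6) = 1.7918.
Apply Jensen: I(r) = log|p(0)| + Σ_k log(r/|z_k|), summed over zeros inside |z| < r.
  log(r/|z_k|) for z_k = 1: log(8/1) = 2.0794
  log(r/|z_k|) for z_k = -6: log(8/6) = 0.2877
Sum over inside zeros: 2.3671.
I(r) = log|p(0)| + (inside sum) = 1.7918 + 2.3671 = 4.1589.
Closed form (all zeros inside, monic): I(r) = n·log(r) = 2·log(8) = 4.1589. ✓

I(r) ≈ 4.1589.


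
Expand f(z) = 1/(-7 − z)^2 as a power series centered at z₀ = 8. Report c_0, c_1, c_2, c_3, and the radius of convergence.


Let w = z − z₀, so z = z₀ + w.
Then -7 − z = -7 − (z₀ + w) = (-7 − z₀) − w = -15 − w.
f(z) = 1/(-15 − w)^2 = (1/(-15)^2) · (1 − w/(-15))^{−2}.
By the binomial series (1−u)^{−2} = Σ_{n≥0} C(n+1, 1) u^n for |u|<1, with u = w/(-15):
  c_n = C(n+1, 1) / (-15)^(n+2).
  c_0 = 1/(-15)^2 = 1/225.
  c_1 = 2/(-15)^3 = -2/3375.
  c_2 = 3/(-15)^4 = 1/16875.
  c_3 = 4/(-15)^5 = -4/759375.
The series is valid for |w/d| < 1, i.e. |z − z₀| < |d|.
Radius of convergence: R = |-7 − z₀| = |-15| = 15 (distance from z₀ to the singularity z = -7).

c_0 = 1/225, c_1 = -2/3375, c_2 = 1/16875, c_3 = -4/759375; R = 15.


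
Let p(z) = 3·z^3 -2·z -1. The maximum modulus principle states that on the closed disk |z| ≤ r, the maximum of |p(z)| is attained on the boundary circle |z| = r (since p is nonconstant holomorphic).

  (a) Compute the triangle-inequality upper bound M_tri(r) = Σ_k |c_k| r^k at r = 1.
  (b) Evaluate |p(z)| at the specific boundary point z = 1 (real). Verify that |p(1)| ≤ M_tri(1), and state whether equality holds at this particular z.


Coefficients: c_0 = -1, c_1 = -2, c_2 = 0, c_3 = 3. Radius r = 1.
Part (a). Triangle bound: M_tri(r) = Σ_k |c_k| r^k
  = |-1|·1^0 + |-2|·1^1 + |0|·1^2 + |3|·1^3
  = 1 + 2 + 0 + 3 = 6.
This bounds M(r) := max_{|z|=r} |p(z)| from above; equality holds iff all terms c_k z^k can be made to align in phase at a single z on |z|=r.
Part (b). At z = 1 (real, on the circle |z| = r):
  p(1) = (-1)·1^0 + (-2)·1^1 + (0)·1^2 + (3)·1^3 = 0.
  |p(1)| = 0.
Check: |p(1)| = 0 ≤ 6 = M_tri(1). ✓ Equality does not hold at z = 1 (the coefficients have mixed signs, so the terms do not all align in phase there).

M_tri(1) = 6; |p(1)| = 0; equality at z=1: no.


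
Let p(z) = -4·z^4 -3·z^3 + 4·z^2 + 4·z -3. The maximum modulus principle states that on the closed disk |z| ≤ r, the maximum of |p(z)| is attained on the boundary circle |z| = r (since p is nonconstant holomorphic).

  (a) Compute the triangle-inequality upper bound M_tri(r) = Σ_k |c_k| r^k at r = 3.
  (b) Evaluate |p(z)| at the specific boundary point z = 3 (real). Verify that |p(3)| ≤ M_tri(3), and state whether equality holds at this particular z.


Coefficients: c_0 = -3, c_1 = 4, c_2 = 4, c_3 = -3, c_4 = -4. Radius r = 3.
Part (a). Triangle bound: M_tri(r) = Σ_k |c_k| r^k
  = |-3|·3^0 + |4|·3^1 + |4|·3^2 + |-3|·3^3 + |-4|·3^4
  = 3 + 12 + 36 + 81 + 324 = 456.
This bounds M(r) := max_{|z|=r} |p(z)| from above; equality holds iff all terms c_k z^k can be made to align in phase at a single z on |z|=r.
Part (b). At z = 3 (real, on the circle |z| = r):
  p(3) = (-3)·3^0 + (4)·3^1 + (4)·3^2 + (-3)·3^3 + (-4)·3^4 = -360.
  |p(3)| = 360.
Check: |p(3)| = 360 ≤ 456 = M_tri(3). ✓ Equality does not hold at z = 3 (the coefficients have mixed signs, so the terms do not all align in phase there).

M_tri(3) = 456; |p(3)| = 360; equality at z=3: no.


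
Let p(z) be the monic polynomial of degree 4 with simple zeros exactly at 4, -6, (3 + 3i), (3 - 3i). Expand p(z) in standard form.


The polynomial is p(z) = ∏_{α ∈ S} (z − α), where S = {4, -6, (3 + 3i), (3 - 3i)}.
Expanding the product yields: p(z) = z^4 -4·z^3 -18·z^2 + 180·z -432.
Note conjugate pairs combine to real quadratics: (z − (3+3i))(z − (3−3i)) = z² − 6z + 18.
The resulting polynomial has degree 4 and real coefficients as required.

p(z) = z^4 -4·z^3 -18·z^2 + 180·z -432.


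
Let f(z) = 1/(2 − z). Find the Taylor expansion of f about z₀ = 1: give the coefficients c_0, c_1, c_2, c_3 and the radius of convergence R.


Let w = z − z₀, so z = z₀ + w.
Then 2 − z = 2 − (z₀ + w) = (2 − z₀) − w = 1 − w.
f(z) = 1/(1 − w) = (1/(1)) · 1/(1 − w/(1)) = Σ_{n≥0} w^n / (1)^(n+1).
So c_n = 1/(1)^(n+1):
  c_0 = 1/(1)^1 = 1.
  c_1 = 1/(1)^2 = 1.
  c_2 = 1/(1)^3 = 1.
  c_3 = 1/(1)^4 = 1.
The series is valid for |w/d| < 1, i.e. |z − z₀| < |d|.
Radius of convergence: R = |2 − z₀| = |1| = 1 (distance from z₀ to the singularity z = 2).

c_0 = 1, c_1 = 1, c_2 = 1, c_3 = 1; R = 1.


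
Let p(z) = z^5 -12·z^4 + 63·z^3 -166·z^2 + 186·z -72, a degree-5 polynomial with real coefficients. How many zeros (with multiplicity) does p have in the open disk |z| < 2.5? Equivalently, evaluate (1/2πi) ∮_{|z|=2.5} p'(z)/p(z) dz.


The zeros of p are: 1, (3 + 3i), (3 - 3i), 4, 1.
Their magnitudes are: 1, 4.243, 4.243, 4, 1.
Zeros with |z| < R = 2.5: 1, 1.
Count = 2.
By the argument principle, (1/2πi) ∮_{|z|=R} p'(z)/p(z) dz equals exactly this count.

Number of zeros inside |z| < 2.5: 2.


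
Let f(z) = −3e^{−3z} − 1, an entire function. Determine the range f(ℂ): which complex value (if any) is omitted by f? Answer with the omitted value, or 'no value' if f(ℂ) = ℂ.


Little Picard bounds the complement of f(ℂ) to at most one point.
e^{−3z} is never zero on ℂ, so -3·e^{−3z} takes every value in ℂ ∖ {0}. Adding -1 shifts the range to ℂ ∖ {-1}. Thus f omits exactly the value -1.

Omitted value: -1.


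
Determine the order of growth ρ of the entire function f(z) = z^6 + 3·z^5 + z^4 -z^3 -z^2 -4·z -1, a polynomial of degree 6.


|f(z)| ≤ Σ|c_k|·r^k = O(r^6) as r → ∞. Polynomial growth is O(e^{r^ε}) for every ε > 0 (since r^6/e^{r^ε} → 0), so ρ ≤ ε for all ε > 0, i.e. ρ = 0. Every nonconstant polynomial has order 0.
Therefore ρ = 0.

Order ρ = 0.


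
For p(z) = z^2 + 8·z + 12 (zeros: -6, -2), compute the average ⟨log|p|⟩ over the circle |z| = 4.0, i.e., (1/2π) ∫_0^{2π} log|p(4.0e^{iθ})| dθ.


Zeros: -6, -2; r = 4.0.
Inside |z| < r: -2. Outside (|z| ≥ r): -6.
p(0) = 12, so log|p(0)| = log(12) = 2.4849.
Apply Jensen: I(r) = log|p(0)| + Σ_k log(r/|z_k|), summed over zeros inside |z| < r.
  log(r/|z_k|) for z_k = -2: log(4.0/2) = 0.6931
  Outside zeros (-6) contribute nothing to the Jensen sum.
Sum over inside zeros: 0.6931.
I(r) = log|p(0)| + (inside sum) = 2.4849 + 0.6931 = 3.1781.
Note: since some zeros are outside |z| ≤ r, the simplified n·log(r) form does NOT apply — only the inside zeros contribute.

I(r) ≈ 3.1781.


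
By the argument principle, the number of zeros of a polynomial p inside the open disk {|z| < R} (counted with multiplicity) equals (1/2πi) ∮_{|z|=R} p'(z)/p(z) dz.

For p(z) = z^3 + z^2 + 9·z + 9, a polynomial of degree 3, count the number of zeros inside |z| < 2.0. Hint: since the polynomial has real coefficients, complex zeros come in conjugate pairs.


The zeros of p are: -1, (0 + 3i), (0 - 3i).
Their magnitudes are: 1, 3, 3.
Zeros with |z| < R = 2.0: -1.
Count = 1.
By the argument principle, (1/2πi) ∮_{|z|=R} p'(z)/p(z) dz equals exactly this count.

Number of zeros inside |z| < 2.0: 1.


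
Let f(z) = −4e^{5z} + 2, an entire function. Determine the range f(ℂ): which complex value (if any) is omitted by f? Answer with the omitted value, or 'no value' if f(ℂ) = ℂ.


Little Picard bounds the complement of f(ℂ) to at most one point.
e^{5z} is never zero on ℂ, so -4·e^{5z} takes every value in ℂ ∖ {0}. Adding 2 shifts the range to ℂ ∖ {2}. Thus f omits exactly the value 2.

Omitted value: 2.


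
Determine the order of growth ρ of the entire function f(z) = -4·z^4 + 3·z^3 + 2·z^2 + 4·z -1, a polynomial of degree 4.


|f(z)| ≤ Σ|c_k|·r^k = O(r^4) as r → ∞. Polynomial growth is O(e^{r^ε}) for every ε > 0 (since r^4/e^{r^ε} → 0), so ρ ≤ ε for all ε > 0, i.e. ρ = 0. Every nonconstant polynomial has order 0.
Therefore ρ = 0.

Order ρ = 0.


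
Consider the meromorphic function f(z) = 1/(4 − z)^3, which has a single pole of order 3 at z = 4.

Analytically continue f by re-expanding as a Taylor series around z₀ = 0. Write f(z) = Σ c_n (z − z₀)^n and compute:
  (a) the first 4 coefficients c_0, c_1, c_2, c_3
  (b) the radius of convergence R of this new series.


Let w = z − z₀, so z = z₀ + w.
Then 4 − z = 4 − (z₀ + w) = (4 − z₀) − w = 4 − w.
f(z) = 1/(4 − w)^3 = (1/(4)^3) · (1 − w/(4))^{−3}.
By the binomial series (1−u)^{−3} = Σ_{n≥0} C(n+2, 2) u^n for |u|<1, with u = w/(4):
  c_n = C(n+2, 2) / (4)^(n+3).
  c_0 = 1/(4)^3 = 1/64.
  c_1 = 3/(4)^4 = 3/256.
  c_2 = 6/(4)^5 = 3/512.
  c_3 = 10/(4)^6 = 5/2048.
The series is valid for |w/d| < 1, i.e. |z − z₀| < |d|.
Radius of convergence: R = |4 − z₀| = |4| = 4 (distance from z₀ to the singularity z = 4).

c_0 = 1/64, c_1 = 3/256, c_2 = 3/512, c_3 = 5/2048; R = 4.


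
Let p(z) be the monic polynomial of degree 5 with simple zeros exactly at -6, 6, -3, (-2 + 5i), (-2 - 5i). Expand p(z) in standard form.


The polynomial is p(z) = ∏_{α ∈ S} (z − α), where S = {-6, 6, -3, (-2 + 5i), (-2 - 5i)}.
Expanding the product yields: p(z) = z^5 + 7·z^4 + 5·z^3 -165·z^2 -1476·z -3132.
Note conjugate pairs combine to real quadratics: (z − (-2+5i))(z − (-2−5i)) = z² + 4z + 29.
The resulting polynomial has degree 5 and real coefficients as required.

p(z) = z^5 + 7·z^4 + 5·z^3 -165·z^2 -1476·z -3132.


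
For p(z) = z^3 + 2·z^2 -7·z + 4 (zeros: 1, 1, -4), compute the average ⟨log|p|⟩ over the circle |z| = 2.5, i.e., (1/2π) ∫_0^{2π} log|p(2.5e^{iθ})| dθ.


Zeros: -4, 1, 1; r = 2.5.
Inside |z| < r: 1, 1. Outside (|z| ≥ r): -4.
p(0) = 4, so log|p(0)| = log(4) = 1.3863.
Apply Jensen: I(r) = log|p(0)| + Σ_k log(r/|z_k|), summed over zeros inside |z| < r.
  log(r/|z_k|) for z_k = 1: log(2.5/1) = 0.9163
  log(r/|z_k|) for z_k = 1: log(2.5/1) = 0.9163
  Outside zeros (-4) contribute nothing to the Jensen sum.
Sum over inside zeros: 1.8326.
I(r) = log|p(0)| + (inside sum) = 1.3863 + 1.8326 = 3.2189.
Note: since some zeros are outside |z| ≤ r, the simplified n·log(r) form does NOT apply — only the inside zeros contribute.

I(r) ≈ 3.2189.


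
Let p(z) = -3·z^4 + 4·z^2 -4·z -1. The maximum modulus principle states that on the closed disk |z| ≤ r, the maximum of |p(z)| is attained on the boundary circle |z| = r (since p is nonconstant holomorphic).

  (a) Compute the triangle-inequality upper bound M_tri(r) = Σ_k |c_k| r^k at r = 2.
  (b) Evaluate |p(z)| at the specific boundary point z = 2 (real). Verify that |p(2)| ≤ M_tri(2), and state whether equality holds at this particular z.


Coefficients: c_0 = -1, c_1 = -4, c_2 = 4, c_3 = 0, c_4 = -3. Radius r = 2.
Part (a). Triangle bound: M_tri(r) = Σ_k |c_k| r^k
  = |-1|·2^0 + |-4|·2^1 + |4|·2^2 + |0|·2^3 + |-3|·2^4
  = 1 + 8 + 16 + 0 + 48 = 73.
This bounds M(r) := max_{|z|=r} |p(z)| from above; equality holds iff all terms c_k z^k can be made to align in phase at a single z on |z|=r.
Part (b). At z = 2 (real, on the circle |z| = r):
  p(2) = (-1)·2^0 + (-4)·2^1 + (4)·2^2 + (0)·2^3 + (-3)·2^4 = -41.
  |p(2)| = 41.
Check: |p(2)| = 41 ≤ 73 = M_tri(2). ✓ Equality does not hold at z = 2 (the coefficients have mixed signs, so the terms do not all align in phase there).

M_tri(2) = 73; |p(2)| = 41; equality at z=2: no.


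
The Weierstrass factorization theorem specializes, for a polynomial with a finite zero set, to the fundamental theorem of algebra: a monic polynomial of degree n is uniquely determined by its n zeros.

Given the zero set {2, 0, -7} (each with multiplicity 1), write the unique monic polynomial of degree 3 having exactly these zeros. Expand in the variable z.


The polynomial is p(z) = ∏_{α ∈ S} (z − α), where S = {2, 0, -7}.
Expanding the product yields: p(z) = z^3 + 5·z^2 -14·z.
The resulting polynomial has degree 3 and real coefficients as required.

p(z) = z^3 + 5·z^2 -14·z.


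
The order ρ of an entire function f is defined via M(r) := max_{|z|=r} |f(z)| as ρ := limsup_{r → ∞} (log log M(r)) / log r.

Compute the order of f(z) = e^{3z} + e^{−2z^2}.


Each summand is entire of order 1 and 2 respectively (as in the single-exponential case). The order of a sum is at most the max of the orders, so ρ ≤ 2. For the lower bound: on |z|=r choose arg z so that -2z^2 is real positive; then |e^{-2z^2}| = e^{2r^2} while |e^{3z}| ≤ e^{3r^1} = o(e^{2r^2}). So |f| ≥ e^{2r^2}(1 − o(1)) and ρ ≥ 2. Hence ρ = max(1, 2) = 2.
Therefore ρ = 2.

Order ρ = 2.


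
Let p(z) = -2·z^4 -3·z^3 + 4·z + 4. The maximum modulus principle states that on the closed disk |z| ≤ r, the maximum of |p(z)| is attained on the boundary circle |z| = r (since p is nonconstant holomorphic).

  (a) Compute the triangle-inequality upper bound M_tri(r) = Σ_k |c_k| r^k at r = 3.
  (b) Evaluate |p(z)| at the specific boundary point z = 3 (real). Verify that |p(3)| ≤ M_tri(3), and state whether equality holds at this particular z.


Coefficients: c_0 = 4, c_1 = 4, c_2 = 0, c_3 = -3, c_4 = -2. Radius r = 3.
Part (a). Triangle bound: M_tri(r) = Σ_k |c_k| r^k
  = |4|·3^0 + |4|·3^1 + |0|·3^2 + |-3|·3^3 + |-2|·3^4
  = 4 + 12 + 0 + 81 + 162 = 259.
This bounds M(r) := max_{|z|=r} |p(z)| from above; equality holds iff all terms c_k z^k can be made to align in phase at a single z on |z|=r.
Part (b). At z = 3 (real, on the circle |z| = r):
  p(3) = (4)·3^0 + (4)·3^1 + (0)·3^2 + (-3)·3^3 + (-2)·3^4 = -227.
  |p(3)| = 227.
Check: |p(3)| = 227 ≤ 259 = M_tri(3). ✓ Equality does not hold at z = 3 (the coefficients have mixed signs, so the terms do not all align in phase there).

M_tri(3) = 259; |p(3)| = 227; equality at z=3: no.


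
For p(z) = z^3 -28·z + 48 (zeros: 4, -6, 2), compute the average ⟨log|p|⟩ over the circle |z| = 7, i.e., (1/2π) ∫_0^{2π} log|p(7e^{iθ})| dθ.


Zeros: -6, 2, 4; r = 7.
Inside |z| < r: -6, 2, 4. Outside (|z| ≥ r): ∅.
p(0) = 48, so log|p(0)| = log(48) = 3.8712.
Apply Jensen: I(r) = log|p(0)| + Σ_k log(r/|z_k|), summed over zeros inside |z| < r.
  log(r/|z_k|) for z_k = 4: log(7/4) = 0.5596
  log(r/|z_k|) for z_k = -6: log(7/6) = 0.1542
  log(r/|z_k|) for z_k = 2: log(7/2) = 1.2528
Sum over inside zeros: 1.9665.
I(r) = log|p(0)| + (inside sum) = 3.8712 + 1.9665 = 5.8377.
Closed form (all zeros inside, monic): I(r) = n·log(r) = 3·log(7) = 5.8377. ✓

I(r) ≈ 5.8377.


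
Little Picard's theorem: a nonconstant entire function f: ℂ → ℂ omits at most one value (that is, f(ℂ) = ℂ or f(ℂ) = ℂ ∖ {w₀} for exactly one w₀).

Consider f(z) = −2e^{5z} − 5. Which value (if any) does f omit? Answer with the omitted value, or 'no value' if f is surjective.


Little Picard bounds the complement of f(ℂ) to at most one point.
e^{5z} is never zero on ℂ, so -2·e^{5z} takes every value in ℂ ∖ {0}. Adding -5 shifts the range to ℂ ∖ {-5}. Thus f omits exactly the value -5.

Omitted value: -5.


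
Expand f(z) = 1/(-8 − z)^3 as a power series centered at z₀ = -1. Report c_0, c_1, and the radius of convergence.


Let w = z − z₀, so z = z₀ + w.
Then -8 − z = -8 − (z₀ + w) = (-8 − z₀) − w = -7 − w.
f(z) = 1/(-7 − w)^3 = (1/(-7)^3) · (1 − w/(-7))^{−3}.
By the binomial series (1−u)^{−3} = Σ_{n≥0} C(n+2, 2) u^n for |u|<1, with u = w/(-7):
  c_n = C(n+2, 2) / (-7)^(n+3).
  c_0 = 1/(-7)^3 = -1/343.
  c_1 = 3/(-7)^4 = 3/2401.
The series is valid for |w/d| < 1, i.e. |z − z₀| < |d|.
Radius of convergence: R = |-8 − z₀| = |-7| = 7 (distance from z₀ to the singularity z = -8).

c_0 = -1/343, c_1 = 3/2401; R = 7.


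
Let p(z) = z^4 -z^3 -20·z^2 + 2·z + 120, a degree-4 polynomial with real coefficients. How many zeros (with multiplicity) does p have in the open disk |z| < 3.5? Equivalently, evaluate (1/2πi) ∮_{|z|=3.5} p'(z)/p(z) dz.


The zeros of p are: 3, 4, (-3 + 1i), (-3 - 1i).
Their magnitudes are: 3, 4, 3.162, 3.162.
Zeros with |z| < R = 3.5: 3, (-3 + 1i), (-3 - 1i).
Count = 3.
By the argument principle, (1/2πi) ∮_{|z|=R} p'(z)/p(z) dz equals exactly this count.

Number of zeros inside |z| < 3.5: 3.


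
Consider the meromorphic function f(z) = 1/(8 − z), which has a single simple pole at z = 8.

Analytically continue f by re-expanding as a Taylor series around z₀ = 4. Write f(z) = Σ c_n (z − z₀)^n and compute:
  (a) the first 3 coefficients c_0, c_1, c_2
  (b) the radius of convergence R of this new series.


Let w = z − z₀, so z = z₀ + w.
Then 8 − z = 8 − (z₀ + w) = (8 − z₀) − w = 4 − w.
f(z) = 1/(4 − w) = (1/(4)) · 1/(1 − w/(4)) = Σ_{n≥0} w^n / (4)^(n+1).
So c_n = 1/(4)^(n+1):
  c_0 = 1/(4)^1 = 1/4.
  c_1 = 1/(4)^2 = 1/16.
  c_2 = 1/(4)^3 = 1/64.
The series is valid for |w/d| < 1, i.e. |z − z₀| < |d|.
Radius of convergence: R = |8 − z₀| = |4| = 4 (distance from z₀ to the singularity z = 8).

c_0 = 1/4, c_1 = 1/16, c_2 = 1/64; R = 4.


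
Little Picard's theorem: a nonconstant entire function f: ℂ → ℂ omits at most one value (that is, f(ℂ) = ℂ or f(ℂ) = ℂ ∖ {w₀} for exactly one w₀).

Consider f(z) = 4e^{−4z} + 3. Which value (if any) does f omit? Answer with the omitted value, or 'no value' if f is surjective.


Little Picard bounds the complement of f(ℂ) to at most one point.
e^{−4z} is never zero on ℂ, so 4·e^{−4z} takes every value in ℂ ∖ {0}. Adding 3 shifts the range to ℂ ∖ {3}. Thus f omits exactly the value 3.

Omitted value: 3.


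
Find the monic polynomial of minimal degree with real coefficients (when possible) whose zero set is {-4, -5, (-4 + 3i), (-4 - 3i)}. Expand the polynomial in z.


The polynomial is p(z) = ∏_{α ∈ S} (z − α), where S = {-4, -5, (-4 + 3i), (-4 - 3i)}.
Expanding the product yields: p(z) = z^4 + 17·z^3 + 117·z^2 + 385·z + 500.
Note conjugate pairs combine to real quadratics: (z − (-4+3i))(z − (-4−3i)) = z² + 8z + 25.
The resulting polynomial has degree 4 and real coefficients as required.

p(z) = z^4 + 17·z^3 + 117·z^2 + 385·z + 500.


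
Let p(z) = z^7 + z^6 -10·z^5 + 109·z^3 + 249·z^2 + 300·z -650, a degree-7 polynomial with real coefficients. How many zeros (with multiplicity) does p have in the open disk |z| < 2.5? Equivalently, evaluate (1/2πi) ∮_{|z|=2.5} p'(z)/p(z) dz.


The zeros of p are: (3 + 2i), (3 - 2i), 1, (-3 + 1i), (-3 - 1i), (-1 + 2i), (-1 - 2i).
Their magnitudes are: 3.606, 3.606, 1, 3.162, 3.162, 2.236, 2.236.
Zeros with |z| < R = 2.5: 1, (-1 + 2i), (-1 - 2i).
Count = 3.
By the argument principle, (1/2πi) ∮_{|z|=R} p'(z)/p(z) dz equals exactly this count.

Number of zeros inside |z| < 2.5: 3.


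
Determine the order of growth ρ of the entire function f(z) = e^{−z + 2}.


|e^{−z + 2}| = e^{Re(-1·z) + 2} ≤ e^{1|z|^1 + 2} = e^{1r^1 + 2} on |z| = r, so ρ ≤ 1. Choosing z on |z|=r so that -1·z is real positive (always possible by picking arg z appropriately) gives |f(z)| = e^{1r^1 + 2}, matching the bound. The additive constant 2 does not affect log log M(r) ~ 1·log r. Hence ρ = 1.
Therefore ρ = 1.

Order ρ = 1.


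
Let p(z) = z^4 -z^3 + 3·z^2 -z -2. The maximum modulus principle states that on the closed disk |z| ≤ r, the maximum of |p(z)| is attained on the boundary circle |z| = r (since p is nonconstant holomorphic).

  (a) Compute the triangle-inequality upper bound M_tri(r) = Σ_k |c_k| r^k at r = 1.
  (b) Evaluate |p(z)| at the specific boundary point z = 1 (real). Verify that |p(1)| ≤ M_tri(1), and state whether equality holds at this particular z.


Coefficients: c_0 = -2, c_1 = -1, c_2 = 3, c_3 = -1, c_4 = 1. Radius r = 1.
Part (a). Triangle bound: M_tri(r) = Σ_k |c_k| r^k
  = |-2|·1^0 + |-1|·1^1 + |3|·1^2 + |-1|·1^3 + |1|·1^4
  = 2 + 1 + 3 + 1 + 1 = 8.
This bounds M(r) := max_{|z|=r} |p(z)| from above; equality holds iff all terms c_k z^k can be made to align in phase at a single z on |z|=r.
Part (b). At z = 1 (real, on the circle |z| = r):
  p(1) = (-2)·1^0 + (-1)·1^1 + (3)·1^2 + (-1)·1^3 + (1)·1^4 = 0.
  |p(1)| = 0.
Check: |p(1)| = 0 ≤ 8 = M_tri(1). ✓ Equality does not hold at z = 1 (the coefficients have mixed signs, so the terms do not all align in phase there).

M_tri(1) = 8; |p(1)| = 0; equality at z=1: no.


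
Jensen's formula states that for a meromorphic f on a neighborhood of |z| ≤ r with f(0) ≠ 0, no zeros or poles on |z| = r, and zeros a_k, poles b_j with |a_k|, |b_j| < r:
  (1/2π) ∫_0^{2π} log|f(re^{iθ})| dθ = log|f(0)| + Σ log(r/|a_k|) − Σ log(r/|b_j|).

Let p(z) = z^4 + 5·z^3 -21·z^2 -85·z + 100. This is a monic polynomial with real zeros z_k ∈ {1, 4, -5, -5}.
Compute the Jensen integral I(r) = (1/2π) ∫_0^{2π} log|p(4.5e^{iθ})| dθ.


Zeros: -5, -5, 1, 4; r = 4.5.
Inside |z| < r: 1, 4. Outside (|z| ≥ r): -5, -5.
p(0) = 100, so log|p(0)| = log(100) = 4.6052.
Apply Jensen: I(r) = log|p(0)| + Σ_k log(r/|z_k|), summed over zeros inside |z| < r.
  log(r/|z_k|) for z_k = 1: log(4.5/1) = 1.5041
  log(r/|z_k|) for z_k = 4: log(4.5/4) = 0.1178
  Outside zeros (-5, -5) contribute nothing to the Jensen sum.
Sum over inside zeros: 1.6219.
I(r) = log|p(0)| + (inside sum) = 4.6052 + 1.6219 = 6.2270.
Note: since some zeros are outside |z| ≤ r, the simplified n·log(r) form does NOT apply — only the inside zeros contribute.

I(r) ≈ 6.2270.


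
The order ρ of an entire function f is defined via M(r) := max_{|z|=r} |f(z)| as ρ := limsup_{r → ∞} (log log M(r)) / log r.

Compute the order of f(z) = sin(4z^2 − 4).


Write sin(w) = (e^{iw} ± e^{−iw})/(2 or 2i), so |sin(w)| ≤ e^{|w|}. With w = 4z^2 − 4, |w| ≤ 4r^2 + 4 on |z|=r, giving M(r) ≤ e^{4r^2 + 4} and ρ ≤ 2. For the lower bound, choose z on |z|=r with 4z^2 purely imaginary of modulus 4r^2; then |sin(4z^2 − 4)| grows like e^{4r^2}/2, so ρ ≥ 2. Hence ρ = 2.
Therefore ρ = 2.

Order ρ = 2.


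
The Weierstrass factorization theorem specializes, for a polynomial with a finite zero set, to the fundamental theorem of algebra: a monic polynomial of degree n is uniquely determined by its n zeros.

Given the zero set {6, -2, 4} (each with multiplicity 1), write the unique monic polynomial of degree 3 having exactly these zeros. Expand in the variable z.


The polynomial is p(z) = ∏_{α ∈ S} (z − α), where S = {6, -2, 4}.
Expanding the product yields: p(z) = z^3 -8·z^2 + 4·z + 48.
The resulting polynomial has degree 3 and real coefficients as required.

p(z) = z^3 -8·z^2 + 4·z + 48.


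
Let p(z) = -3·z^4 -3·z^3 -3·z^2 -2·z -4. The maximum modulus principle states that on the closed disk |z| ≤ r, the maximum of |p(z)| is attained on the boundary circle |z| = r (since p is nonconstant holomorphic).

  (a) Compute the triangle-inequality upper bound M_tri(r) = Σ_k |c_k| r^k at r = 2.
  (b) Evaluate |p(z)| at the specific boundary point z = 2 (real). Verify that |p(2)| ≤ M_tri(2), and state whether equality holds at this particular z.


Coefficients: c_0 = -4, c_1 = -2, c_2 = -3, c_3 = -3, c_4 = -3. Radius r = 2.
Part (a). Triangle bound: M_tri(r) = Σ_k |c_k| r^k
  = |-4|·2^0 + |-2|·2^1 + |-3|·2^2 + |-3|·2^3 + |-3|·2^4
  = 4 + 4 + 12 + 24 + 48 = 92.
This bounds M(r) := max_{|z|=r} |p(z)| from above; equality holds iff all terms c_k z^k can be made to align in phase at a single z on |z|=r.
Part (b). At z = 2 (real, on the circle |z| = r):
  p(2) = (-4)·2^0 + (-2)·2^1 + (-3)·2^2 + (-3)·2^3 + (-3)·2^4 = -92.
  |p(2)| = 92.
Since all nonzero coefficients share the same sign, |p(2)| = 92 = M_tri(2); the triangle bound is attained at z = 2, so in fact M(r) = 92.

M_tri(2) = 92; |p(2)| = 92; equality at z=2: yes.


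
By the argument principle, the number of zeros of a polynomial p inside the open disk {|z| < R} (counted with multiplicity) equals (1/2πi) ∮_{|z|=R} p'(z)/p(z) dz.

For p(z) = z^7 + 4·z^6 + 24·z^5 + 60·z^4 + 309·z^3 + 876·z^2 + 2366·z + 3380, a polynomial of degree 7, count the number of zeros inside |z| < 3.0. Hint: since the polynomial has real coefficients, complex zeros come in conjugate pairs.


The zeros of p are: -2, (2 + 3i), (2 - 3i), (-2 + 3i), (-2 - 3i), (-1 + 3i), (-1 - 3i).
Their magnitudes are: 2, 3.606, 3.606, 3.606, 3.606, 3.162, 3.162.
Zeros with |z| < R = 3.0: -2.
Count = 1.
By the argument principle, (1/2πi) ∮_{|z|=R} p'(z)/p(z) dz equals exactly this count.

Number of zeros inside |z| < 3.0: 1.


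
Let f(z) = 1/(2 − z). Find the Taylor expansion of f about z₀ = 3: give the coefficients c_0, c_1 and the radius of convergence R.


Let w = z − z₀, so z = z₀ + w.
Then 2 − z = 2 − (z₀ + w) = (2 − z₀) − w = -1 − w.
f(z) = 1/(-1 − w) = (1/(-1)) · 1/(1 − w/(-1)) = Σ_{n≥0} w^n / (-1)^(n+1).
So c_n = 1/(-1)^(n+1):
  c_0 = 1/(-1)^1 = -1.
  c_1 = 1/(-1)^2 = 1.
The series is valid for |w/d| < 1, i.e. |z − z₀| < |d|.
Radius of convergence: R = |2 − z₀| = |-1| = 1 (distance from z₀ to the singularity z = 2).

c_0 = -1, c_1 = 1; R = 1.


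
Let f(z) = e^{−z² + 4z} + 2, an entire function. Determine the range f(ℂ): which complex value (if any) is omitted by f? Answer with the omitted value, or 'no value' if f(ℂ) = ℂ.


Little Picard bounds the complement of f(ℂ) to at most one point.
The exponent g(z) = −z² + 4z is a nonconstant polynomial, hence surjective onto ℂ. So e^{g(z)} takes every value in {e^w : w ∈ ℂ} = ℂ ∖ {0}. Adding 2 shifts the range to ℂ ∖ {2}. f omits exactly 2.

Omitted value: 2.


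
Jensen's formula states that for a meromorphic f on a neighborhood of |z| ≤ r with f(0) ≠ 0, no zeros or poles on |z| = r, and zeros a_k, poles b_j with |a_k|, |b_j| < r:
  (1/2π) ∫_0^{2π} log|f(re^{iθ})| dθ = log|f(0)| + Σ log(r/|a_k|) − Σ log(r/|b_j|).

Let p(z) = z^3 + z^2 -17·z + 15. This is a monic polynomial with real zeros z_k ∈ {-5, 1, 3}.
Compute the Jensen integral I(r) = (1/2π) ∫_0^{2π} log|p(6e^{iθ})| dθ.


Zeros: -5, 1, 3; r = 6.
Inside |z| < r: -5, 1, 3. Outside (|z| ≥ r): ∅.
p(0) = 15, so log|p(0)| = log(15) = 2.7081.
Apply Jensen: I(r) = log|p(0)| + Σ_k log(r/|z_k|), summed over zeros inside |z| < r.
  log(r/|z_k|) for z_k = -5: log(6/5) = 0.1823
  log(r/|z_k|) for z_k = 1: log(6/1) = 1.7918
  log(r/|z_k|) for z_k = 3: log(6/3) = 0.6931
Sum over inside zeros: 2.6672.
I(r) = log|p(0)| + (inside sum) = 2.7081 + 2.6672 = 5.3753.
Closed form (all zeros inside, monic): I(r) = n·log(r) = 3·log(6) = 5.3753. ✓

I(r) ≈ 5.3753.


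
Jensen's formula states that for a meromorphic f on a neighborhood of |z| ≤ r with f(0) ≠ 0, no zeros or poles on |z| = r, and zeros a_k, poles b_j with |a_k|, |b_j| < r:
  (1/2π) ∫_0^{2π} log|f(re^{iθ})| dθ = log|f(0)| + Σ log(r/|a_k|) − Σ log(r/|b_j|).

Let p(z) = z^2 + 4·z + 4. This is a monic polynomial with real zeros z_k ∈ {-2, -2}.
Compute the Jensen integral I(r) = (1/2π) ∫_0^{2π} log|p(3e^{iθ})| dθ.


Zeros: -2, -2; r = 3.
Inside |z| < r: -2, -2. Outside (|z| ≥ r): ∅.
p(0) = 4, so log|p(0)| = log(4) = 1.3863.
Apply Jensen: I(r) = log|p(0)| + Σ_k log(r/|z_k|), summed over zeros inside |z| < r.
  log(r/|z_k|) for z_k = -2: log(3/2) = 0.4055
  log(r/|z_k|) for z_k = -2: log(3/2) = 0.4055
Sum over inside zeros: 0.8109.
I(r) = log|p(0)| + (inside sum) = 1.3863 + 0.8109 = 2.1972.
Closed form (all zeros inside, monic): I(r) = n·log(r) = 2·log(3) = 2.1972. ✓

I(r) ≈ 2.1972.


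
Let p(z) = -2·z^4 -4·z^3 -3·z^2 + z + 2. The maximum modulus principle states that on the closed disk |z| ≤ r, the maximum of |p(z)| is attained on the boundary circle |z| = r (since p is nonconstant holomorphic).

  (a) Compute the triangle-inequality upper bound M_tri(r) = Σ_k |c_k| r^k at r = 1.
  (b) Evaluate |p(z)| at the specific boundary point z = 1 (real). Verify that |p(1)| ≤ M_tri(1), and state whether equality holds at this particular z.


Coefficients: c_0 = 2, c_1 = 1, c_2 = -3, c_3 = -4, c_4 = -2. Radius r = 1.
Part (a). Triangle bound: M_tri(r) = Σ_k |c_k| r^k
  = |2|·1^0 + |1|·1^1 + |-3|·1^2 + |-4|·1^3 + |-2|·1^4
  = 2 + 1 + 3 + 4 + 2 = 12.
This bounds M(r) := max_{|z|=r} |p(z)| from above; equality holds iff all terms c_k z^k can be made to align in phase at a single z on |z|=r.
Part (b). At z = 1 (real, on the circle |z| = r):
  p(1) = (2)·1^0 + (1)·1^1 + (-3)·1^2 + (-4)·1^3 + (-2)·1^4 = -6.
  |p(1)| = 6.
Check: |p(1)| = 6 ≤ 12 = M_tri(1). ✓ Equality does not hold at z = 1 (the coefficients have mixed signs, so the terms do not all align in phase there).

M_tri(1) = 12; |p(1)| = 6; equality at z=1: no.


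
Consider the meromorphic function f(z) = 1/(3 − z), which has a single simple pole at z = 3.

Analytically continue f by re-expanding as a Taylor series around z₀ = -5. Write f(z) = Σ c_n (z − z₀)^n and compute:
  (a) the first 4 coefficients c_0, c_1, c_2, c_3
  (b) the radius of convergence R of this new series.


Let w = z − z₀, so z = z₀ + w.
Then 3 − z = 3 − (z₀ + w) = (3 − z₀) − w = 8 − w.
f(z) = 1/(8 − w) = (1/(8)) · 1/(1 − w/(8)) = Σ_{n≥0} w^n / (8)^(n+1).
So c_n = 1/(8)^(n+1):
  c_0 = 1/(8)^1 = 1/8.
  c_1 = 1/(8)^2 = 1/64.
  c_2 = 1/(8)^3 = 1/512.
  c_3 = 1/(8)^4 = 1/4096.
The series is valid for |w/d| < 1, i.e. |z − z₀| < |d|.
Radius of convergence: R = |3 − z₀| = |8| = 8 (distance from z₀ to the singularity z = 3).

c_0 = 1/8, c_1 = 1/64, c_2 = 1/512, c_3 = 1/4096; R = 8.


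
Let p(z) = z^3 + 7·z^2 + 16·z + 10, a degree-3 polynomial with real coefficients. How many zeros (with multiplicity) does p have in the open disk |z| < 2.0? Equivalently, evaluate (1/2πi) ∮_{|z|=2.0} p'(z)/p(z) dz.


The zeros of p are: (-3 + 1i), (-3 - 1i), -1.
Their magnitudes are: 3.162, 3.162, 1.
Zeros with |z| < R = 2.0: -1.
Count = 1.
By the argument principle, (1/2πi) ∮_{|z|=R} p'(z)/p(z) dz equals exactly this count.

Number of zeros inside |z| < 2.0: 1.


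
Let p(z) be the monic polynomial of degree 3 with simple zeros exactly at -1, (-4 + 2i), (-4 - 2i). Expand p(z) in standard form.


The polynomial is p(z) = ∏_{α ∈ S} (z − α), where S = {-1, (-4 + 2i), (-4 - 2i)}.
Expanding the product yields: p(z) = z^3 + 9·z^2 + 28·z + 20.
Note conjugate pairs combine to real quadratics: (z − (-4+2i))(z − (-4−2i)) = z² + 8z + 20.
The resulting polynomial has degree 3 and real coefficients as required.

p(z) = z^3 + 9·z^2 + 28·z + 20.


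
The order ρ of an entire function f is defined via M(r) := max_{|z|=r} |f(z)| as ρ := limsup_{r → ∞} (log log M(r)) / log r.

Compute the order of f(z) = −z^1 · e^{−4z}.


M(r) = max_{|z|=r} |-1|·|z|^1·|e^{−4z}| = 1·r^1 · e^{4r^1} (the factors attain their maxima compatibly on |z|=r). Then log M(r) = log 1 + 1·log r + 4r^1, dominated by the last term, so log log M(r) ~ 1·log r. The polynomial factor -1z^1 contributes only a log r term and does not affect the order. ρ = 1.
Therefore ρ = 1.

Order ρ = 1.


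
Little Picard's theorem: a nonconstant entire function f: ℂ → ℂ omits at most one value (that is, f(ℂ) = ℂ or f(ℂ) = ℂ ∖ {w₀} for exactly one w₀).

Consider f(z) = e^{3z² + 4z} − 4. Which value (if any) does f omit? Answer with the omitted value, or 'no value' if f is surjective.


Little Picard bounds the complement of f(ℂ) to at most one point.
The exponent g(z) = 3z² + 4z is a nonconstant polynomial, hence surjective onto ℂ. So e^{g(z)} takes every value in {e^w : w ∈ ℂ} = ℂ ∖ {0}. Adding -4 shifts the range to ℂ ∖ {-4}. f omits exactly -4.

Omitted value: -4.


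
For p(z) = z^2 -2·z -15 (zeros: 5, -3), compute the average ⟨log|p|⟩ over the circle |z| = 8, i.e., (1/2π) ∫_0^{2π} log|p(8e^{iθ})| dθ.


Zeros: -3, 5; r = 8.
Inside |z| < r: -3, 5. Outside (|z| ≥ r): ∅.
p(0) = -15, so log|p(0)| = log(15) = 2.7081.
Apply Jensen: I(r) = log|p(0)| + Σ_k log(r/|z_k|), summed over zeros inside |z| < r.
  log(r/|z_k|) for z_k = 5: log(8/5) = 0.4700
  log(r/|z_k|) for z_k = -3: log(8/3) = 0.9808
Sum over inside zeros: 1.4508.
I(r) = log|p(0)| + (inside sum) = 2.7081 + 1.4508 = 4.1589.
Closed form (all zeros inside, monic): I(r) = n·log(r) = 2·log(8) = 4.1589. ✓

I(r) ≈ 4.1589.


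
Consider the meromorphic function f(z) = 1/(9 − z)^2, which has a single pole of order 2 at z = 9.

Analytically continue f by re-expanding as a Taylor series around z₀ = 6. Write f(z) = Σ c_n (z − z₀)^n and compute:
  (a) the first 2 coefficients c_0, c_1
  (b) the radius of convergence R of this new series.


Let w = z − z₀, so z = z₀ + w.
Then 9 − z = 9 − (z₀ + w) = (9 − z₀) − w = 3 − w.
f(z) = 1/(3 − w)^2 = (1/(3)^2) · (1 − w/(3))^{−2}.
By the binomial series (1−u)^{−2} = Σ_{n≥0} C(n+1, 1) u^n for |u|<1, with u = w/(3):
  c_n = C(n+1, 1) / (3)^(n+2).
  c_0 = 1/(3)^2 = 1/9.
  c_1 = 2/(3)^3 = 2/27.
The series is valid for |w/d| < 1, i.e. |z − z₀| < |d|.
Radius of convergence: R = |9 − z₀| = |3| = 3 (distance from z₀ to the singularity z = 9).

c_0 = 1/9, c_1 = 2/27; R = 3.


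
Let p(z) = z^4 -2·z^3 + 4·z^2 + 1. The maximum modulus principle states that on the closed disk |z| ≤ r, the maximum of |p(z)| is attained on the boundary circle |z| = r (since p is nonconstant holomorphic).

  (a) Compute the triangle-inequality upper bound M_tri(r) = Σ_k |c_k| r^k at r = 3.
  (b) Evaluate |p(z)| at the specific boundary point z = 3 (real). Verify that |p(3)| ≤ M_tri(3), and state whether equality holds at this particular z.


Coefficients: c_0 = 1, c_1 = 0, c_2 = 4, c_3 = -2, c_4 = 1. Radius r = 3.
Part (a). Triangle bound: M_tri(r) = Σ_k |c_k| r^k
  = |1|·3^0 + |0|·3^1 + |4|·3^2 + |-2|·3^3 + |1|·3^4
  = 1 + 0 + 36 + 54 + 81 = 172.
This bounds M(r) := max_{|z|=r} |p(z)| from above; equality holds iff all terms c_k z^k can be made to align in phase at a single z on |z|=r.
Part (b). At z = 3 (real, on the circle |z| = r):
  p(3) = (1)·3^0 + (0)·3^1 + (4)·3^2 + (-2)·3^3 + (1)·3^4 = 64.
  |p(3)| = 64.
Check: |p(3)| = 64 ≤ 172 = M_tri(3). ✓ Equality does not hold at z = 3 (the coefficients have mixed signs, so the terms do not all align in phase there).

M_tri(3) = 172; |p(3)| = 64; equality at z=3: no.
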